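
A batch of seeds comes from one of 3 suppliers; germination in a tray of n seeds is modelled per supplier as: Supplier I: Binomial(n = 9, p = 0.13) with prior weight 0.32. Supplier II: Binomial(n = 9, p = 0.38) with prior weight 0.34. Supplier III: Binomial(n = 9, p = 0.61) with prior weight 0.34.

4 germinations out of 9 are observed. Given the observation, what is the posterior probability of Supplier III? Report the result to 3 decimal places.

0.379

By Bayes' theorem, P(k | x) = w_k f_k(x) / Σ_j w_j f_j(x).
Evaluate each component's likelihood at the observed value:
  f_I = C(9,4)·0.13^4·0.87^5 = 126·0.00028561·0.498421 = 0.0179366
  f_II = C(9,4)·0.38^4·0.62^5 = 126·0.0208514·0.0916133 = 0.240693
  f_III = C(9,4)·0.61^4·0.39^5 = 126·0.138458·0.00902242 = 0.157403
Multiply by the mixture weights:
  w_I·f_I = 0.32 × 0.0179366 = 0.00573971
  w_II·f_II = 0.34 × 0.240693 = 0.0818356
  w_III·f_III = 0.34 × 0.157403 = 0.053517
Evidence: 0.00573971 + 0.0818356 + 0.053517 = 0.141092
P(Supplier III | data) ≈ 0.379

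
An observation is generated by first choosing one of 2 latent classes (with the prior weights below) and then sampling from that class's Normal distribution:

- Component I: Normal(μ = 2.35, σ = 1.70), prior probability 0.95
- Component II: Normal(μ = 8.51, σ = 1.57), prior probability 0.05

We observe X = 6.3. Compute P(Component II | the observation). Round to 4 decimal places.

0.2394

Posterior ∝ prior × likelihood, so P(k | x) ∝ P(Z=k) f_k(x); normalise over all components.
Evaluate each component's likelihood at the observed value:
  L_I = (1/(1.70·√(2π)))·exp(−(6.3−2.35)²/(2·1.70²)) = 0.234672·exp(-2.69939) = 0.0157808
  L_II = (1/(1.57·√(2π)))·exp(−(6.3−8.51)²/(2·1.57²)) = 0.254103·exp(-0.99073) = 0.09435
Prior × likelihood for each component:
  P(Z=I)·L_I = 0.95 × 0.0157808 = 0.0149918
  P(Z=II)·L_II = 0.05 × 0.09435 = 0.0047175
Sum: 0.0149918 + 0.0047175 = 0.0197093
Responsibility of Component II: 0.0047175 / 0.0197093 ≈ 0.2394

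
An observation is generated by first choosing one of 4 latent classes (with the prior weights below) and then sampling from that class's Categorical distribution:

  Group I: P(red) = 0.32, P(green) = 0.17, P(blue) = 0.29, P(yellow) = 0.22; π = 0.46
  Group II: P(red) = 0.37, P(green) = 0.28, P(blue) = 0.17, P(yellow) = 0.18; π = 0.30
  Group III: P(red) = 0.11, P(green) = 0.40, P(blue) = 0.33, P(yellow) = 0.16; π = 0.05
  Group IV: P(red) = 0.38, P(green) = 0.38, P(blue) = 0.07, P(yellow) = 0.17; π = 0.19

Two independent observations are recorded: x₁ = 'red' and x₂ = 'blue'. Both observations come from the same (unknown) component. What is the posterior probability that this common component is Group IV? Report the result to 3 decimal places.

By Bayes' theorem, P(k | x) = w_k f_k(x) / Σ_j w_j f_j(x).
Since both observations come from the same component, the likelihood for component k is f_k(x₁)·f_k(x₂).
  L_I = [0.32] × [0.29] = 0.0928
  L_II = [0.37] × [0.17] = 0.0629
  L_III = [0.11] × [0.33] = 0.0363
  L_IV = [0.38] × [0.07] = 0.0266
Unnormalised posteriors:
  w_I·L_I = 0.46 × 0.0928 = 0.042688
  w_II·L_II = 0.30 × 0.0629 = 0.01887
  w_III·L_III = 0.05 × 0.0363 = 0.001815
  w_IV·L_IV = 0.19 × 0.0266 = 0.005054
Normaliser: 0.042688 + 0.01887 + 0.001815 + 0.005054 = 0.068427
Responsibility of Group IV: 0.005054 / 0.068427 ≈ 0.074

0.074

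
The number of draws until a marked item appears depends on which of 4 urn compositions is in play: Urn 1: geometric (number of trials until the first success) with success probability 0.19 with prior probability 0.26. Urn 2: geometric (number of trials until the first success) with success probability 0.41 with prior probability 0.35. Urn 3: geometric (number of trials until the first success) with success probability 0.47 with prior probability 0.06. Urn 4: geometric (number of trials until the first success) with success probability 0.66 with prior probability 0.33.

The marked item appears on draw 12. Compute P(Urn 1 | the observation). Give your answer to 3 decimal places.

P(component k | x) = π_k·f_k(x) / marginal(x), where marginal(x) = Σ_j π_j·f_j(x).
Evaluate each component's likelihood at the observed value:
  L_1 = 0.19·(1−0.19)^11 = 0.19·0.0984771 = 0.0187106
  L_2 = 0.41·(1−0.41)^11 = 0.41·0.00301559 = 0.00123639
  L_3 = 0.47·(1−0.47)^11 = 0.47·0.000926904 = 0.000435645
  L_4 = 0.66·(1−0.66)^11 = 0.66·7.01888e-06 = 4.63246e-06
Weight by the priors:
  π_1·L_1 = 0.26 × 0.0187106 = 0.00486477
  π_2·L_2 = 0.35 × 0.00123639 = 0.000432737
  π_3·L_3 = 0.06 × 0.000435645 = 2.61387e-05
  π_4·L_4 = 0.33 × 4.63246e-06 = 1.52871e-06
Denominator: 0.00486477 + 0.000432737 + 2.61387e-05 + 1.52871e-06 = 0.00532517
P(Urn 1 | 12) = 0.00486477 / 0.00532517 ≈ 0.914

0.914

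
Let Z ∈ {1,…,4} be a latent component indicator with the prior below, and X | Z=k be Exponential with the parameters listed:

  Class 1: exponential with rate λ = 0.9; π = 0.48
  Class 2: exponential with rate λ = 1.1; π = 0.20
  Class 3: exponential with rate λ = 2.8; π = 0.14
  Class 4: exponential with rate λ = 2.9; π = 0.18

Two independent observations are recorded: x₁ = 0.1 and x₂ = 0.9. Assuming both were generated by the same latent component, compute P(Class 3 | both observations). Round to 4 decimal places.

0.1717

By Bayes' theorem, P(k | x) = π_k f_k(x) / Σ_j π_j f_j(x).
Since both observations come from the same component, the likelihood for component k is f_k(x₁)·f_k(x₂).
  p_1 = [0.822538] × [0.400372] = 0.329321
  p_2 = [0.985418] × [0.408734] = 0.402774
  p_3 = [2.11619] × [0.225287] = 0.476751
  p_4 = [2.16996] × [0.21325] = 0.462745
Prior × likelihood for each component:
  π_1·p_1 = 0.48 × 0.329321 = 0.158074
  π_2·p_2 = 0.20 × 0.402774 = 0.0805548
  π_3·p_3 = 0.14 × 0.476751 = 0.0667451
  π_4·p_4 = 0.18 × 0.462745 = 0.0832942
Denominator: 0.158074 + 0.0805548 + 0.0667451 + 0.0832942 = 0.388668
So the posterior for Class 3 is 0.0667451 / 0.388668 ≈ 0.1717.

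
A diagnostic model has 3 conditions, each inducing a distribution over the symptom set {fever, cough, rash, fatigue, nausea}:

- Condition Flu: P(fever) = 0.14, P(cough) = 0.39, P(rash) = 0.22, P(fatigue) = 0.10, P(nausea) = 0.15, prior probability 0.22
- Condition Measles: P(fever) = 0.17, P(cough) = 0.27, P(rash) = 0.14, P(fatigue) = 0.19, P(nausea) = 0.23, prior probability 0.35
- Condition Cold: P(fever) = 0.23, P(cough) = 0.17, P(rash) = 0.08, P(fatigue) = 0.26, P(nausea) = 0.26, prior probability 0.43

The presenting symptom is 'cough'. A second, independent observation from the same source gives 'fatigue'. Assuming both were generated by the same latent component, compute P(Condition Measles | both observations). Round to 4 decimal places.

Posterior ∝ prior × likelihood, so P(k | x) ∝ P(Z=k) f_k(x); normalise over all components.
Since both observations come from the same component, the likelihood for component k is f_k(x₁)·f_k(x₂).
  L_Flu = [P(cough | comp) = 0.39] × [0.1] = 0.039
  L_Measles = [P(cough | comp) = 0.27] × [0.19] = 0.0513
  L_Cold = [P(cough | comp) = 0.17] × [0.26] = 0.0442
Prior × likelihood for each component:
  P(Z=Flu)·L_Flu = 0.22 × 0.039 = 0.00858
  P(Z=Measles)·L_Measles = 0.35 × 0.0513 = 0.017955
  P(Z=Cold)·L_Cold = 0.43 × 0.0442 = 0.019006
Normaliser: 0.00858 + 0.017955 + 0.019006 = 0.045541
P(Condition Measles | x) ≈ 0.3943

0.3943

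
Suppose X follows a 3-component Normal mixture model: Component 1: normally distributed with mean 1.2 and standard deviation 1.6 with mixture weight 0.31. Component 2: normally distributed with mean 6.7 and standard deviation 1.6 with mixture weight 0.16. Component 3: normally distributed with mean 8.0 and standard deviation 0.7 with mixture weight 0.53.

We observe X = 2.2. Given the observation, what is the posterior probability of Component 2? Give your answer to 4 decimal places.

Posterior ∝ prior × likelihood, so P(k | x) ∝ π_k f_k(x); normalise over all components.
Normal densities:
  f_1 = 0.205101
  f_2 = 0.00477663
  f_3 = 7.04676e-16
Weight by the priors:
  π_1·f_1 = 0.31 × 0.205101 = 0.0635812
  π_2·f_2 = 0.16 × 0.00477663 = 0.000764261
  π_3·f_3 = 0.53 × 7.04676e-16 = 3.73478e-16
Marginal: 0.0635812 + 0.000764261 + 3.73478e-16 = 0.0643454
P(Component 2 | data) ≈ 0.0119

0.0119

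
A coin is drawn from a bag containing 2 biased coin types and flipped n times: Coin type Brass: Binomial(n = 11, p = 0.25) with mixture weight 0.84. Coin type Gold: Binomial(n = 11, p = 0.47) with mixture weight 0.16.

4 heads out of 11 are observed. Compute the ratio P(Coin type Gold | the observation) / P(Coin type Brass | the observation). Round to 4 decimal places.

Posterior odds = (w_i f_i(x)) / (w_j f_j(x)); the normalising sum cancels.
Binomial probabilities:
  f_Brass = C(11,4)·0.25^4·0.75^7 = 330·0.00390625·0.133484 = 0.172069
  f_Gold = C(11,4)·0.47^4·0.53^7 = 330·0.0487968·0.0117471 = 0.189163
0.0302661 / 0.144538 ≈ 0.2094

0.2094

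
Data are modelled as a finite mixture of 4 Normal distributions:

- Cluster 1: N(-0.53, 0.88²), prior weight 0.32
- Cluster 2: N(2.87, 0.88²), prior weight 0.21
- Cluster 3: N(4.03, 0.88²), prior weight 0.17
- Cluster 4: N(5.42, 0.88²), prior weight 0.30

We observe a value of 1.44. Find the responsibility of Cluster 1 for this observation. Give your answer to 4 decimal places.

0.3093

Posterior ∝ prior × likelihood, so P(k | x) ∝ P(Z=k) f_k(x); normalise over all components.
Normal densities:
  L_1 = (1/(0.88·√(2π)))·exp(−(1.44−-0.53)²/(2·0.88²)) = 0.453344·exp(-2.50575) = 0.0369995
  L_2 = (1/(0.88·√(2π)))·exp(−(1.44−2.87)²/(2·0.88²)) = 0.453344·exp(-1.32031) = 0.121066
  L_3 = (1/(0.88·√(2π)))·exp(−(1.44−4.03)²/(2·0.88²)) = 0.453344·exp(-4.33116) = 0.0059625
  L_4 = (1/(0.88·√(2π)))·exp(−(1.44−5.42)²/(2·0.88²)) = 0.453344·exp(-10.22753) = 1.63933e-05
Prior × likelihood for each component:
  P(Z=1)·L_1 = 0.32 × 0.0369995 = 0.0118398
  P(Z=2)·L_2 = 0.21 × 0.121066 = 0.0254239
  P(Z=3)·L_3 = 0.17 × 0.0059625 = 0.00101363
  P(Z=4)·L_4 = 0.30 × 1.63933e-05 = 4.918e-06
Evidence: 0.0118398 + 0.0254239 + 0.00101363 + 4.918e-06 = 0.0382823
So the posterior for Cluster 1 is 0.0118398 / 0.0382823 ≈ 0.3093.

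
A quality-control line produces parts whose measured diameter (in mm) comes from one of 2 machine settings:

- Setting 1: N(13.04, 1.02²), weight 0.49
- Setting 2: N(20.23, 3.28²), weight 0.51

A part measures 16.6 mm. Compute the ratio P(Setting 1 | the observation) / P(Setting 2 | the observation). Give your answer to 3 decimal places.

0.013

Posterior odds = (w_i f_i(x)) / (w_j f_j(x)); the normalising sum cancels.
Evaluate each component's likelihood at the observed value:
  L_1 = 0.000885396
  L_2 = 0.0659286
0.000433844 / 0.0336236 ≈ 0.013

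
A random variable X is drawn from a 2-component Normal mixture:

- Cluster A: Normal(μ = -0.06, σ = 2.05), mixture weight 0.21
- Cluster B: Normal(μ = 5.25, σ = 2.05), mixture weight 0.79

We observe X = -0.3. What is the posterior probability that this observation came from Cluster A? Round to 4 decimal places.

Posterior ∝ prior × likelihood, so P(k | x) ∝ P(Z=k) f_k(x); normalise over all components.
Component likelihoods at x = -0.3:
  f_A = 0.193277
  f_B = 0.00498381
Weight by the priors:
  P(Z=A)·f_A = 0.21 × 0.193277 = 0.0405881
  P(Z=B)·f_B = 0.79 × 0.00498381 = 0.00393721
Marginal: 0.0405881 + 0.00393721 = 0.0445254
P(Cluster A | -0.3) ≈ 0.9116

0.9116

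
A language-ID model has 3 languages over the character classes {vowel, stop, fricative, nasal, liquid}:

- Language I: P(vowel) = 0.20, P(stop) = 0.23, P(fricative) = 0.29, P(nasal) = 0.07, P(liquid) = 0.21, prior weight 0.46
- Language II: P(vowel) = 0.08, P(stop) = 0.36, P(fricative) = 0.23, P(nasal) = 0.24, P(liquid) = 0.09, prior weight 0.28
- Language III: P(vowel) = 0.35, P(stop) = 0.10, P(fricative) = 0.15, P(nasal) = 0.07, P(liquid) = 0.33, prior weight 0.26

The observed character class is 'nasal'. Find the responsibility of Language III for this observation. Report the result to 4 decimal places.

P(component k | x) = w_k·f_k(x) / marginal(x), where marginal(x) = Σ_j w_j·f_j(x).
Categorical probabilities:
  L_I = P(nasal | comp) = 0.07
  L_II = P(nasal | comp) = 0.24
  L_III = P(nasal | comp) = 0.07
Prior × likelihood for each component:
  w_I·L_I = 0.46 × 0.07 = 0.0322
  w_II·L_II = 0.28 × 0.24 = 0.0672
  w_III·L_III = 0.26 × 0.07 = 0.0182
Normaliser: 0.0322 + 0.0672 + 0.0182 = 0.1176
Responsibility of Language III: 0.0182 / 0.1176 ≈ 0.1548

0.1548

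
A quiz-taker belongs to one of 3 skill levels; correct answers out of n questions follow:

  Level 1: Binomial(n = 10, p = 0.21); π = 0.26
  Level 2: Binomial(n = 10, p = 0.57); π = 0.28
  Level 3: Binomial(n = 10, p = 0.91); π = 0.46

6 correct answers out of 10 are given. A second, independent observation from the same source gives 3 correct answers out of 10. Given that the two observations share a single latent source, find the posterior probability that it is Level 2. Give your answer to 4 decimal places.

0.9145

By Bayes' theorem, P(k | x) = P(Z=k) f_k(x) / Σ_j P(Z=j) f_j(x).
Since both observations come from the same component, the likelihood for component k is f_k(x₁)·f_k(x₂).
  f_1 = [0.00701525] × [0.213417] = 0.00149717
  f_2 = [0.246231] × [0.0604067] = 0.014874
  f_3 = [0.00782416] × [4.32517e-06] = 3.38408e-08
Prior × likelihood for each component:
  P(Z=1)·f_1 = 0.26 × 0.00149717 = 0.000389265
  P(Z=2)·f_2 = 0.28 × 0.014874 = 0.00416471
  P(Z=3)·f_3 = 0.46 × 3.38408e-08 = 1.55668e-08
Evidence: 0.000389265 + 0.00416471 + 1.55668e-08 = 0.004554
P(Level 2 | x) ≈ 0.9145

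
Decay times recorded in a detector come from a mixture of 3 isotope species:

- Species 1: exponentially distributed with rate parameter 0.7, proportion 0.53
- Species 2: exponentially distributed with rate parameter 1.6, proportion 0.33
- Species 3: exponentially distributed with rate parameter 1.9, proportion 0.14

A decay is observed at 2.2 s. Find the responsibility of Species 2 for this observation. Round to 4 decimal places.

0.1575

By Bayes' theorem, P(k | x) = w_k f_k(x) / Σ_j w_j f_j(x).
Component likelihoods at x = 2.2 s:
  L_1 = 0.7·e^(−0.7·2.2) = 0.7·e^(−1.5400) = 0.150067
  L_2 = 1.6·e^(−1.6·2.2) = 1.6·e^(−3.5200) = 0.0473591
  L_3 = 1.9·e^(−1.9·2.2) = 1.9·e^(−4.1800) = 0.0290672
Prior × likelihood for each component:
  w_1·L_1 = 0.53 × 0.150067 = 0.0795354
  w_2·L_2 = 0.33 × 0.0473591 = 0.0156285
  w_3·L_3 = 0.14 × 0.0290672 = 0.0040694
Evidence: 0.0795354 + 0.0156285 + 0.0040694 = 0.0992333
Responsibility of Species 2: 0.0156285 / 0.0992333 ≈ 0.1575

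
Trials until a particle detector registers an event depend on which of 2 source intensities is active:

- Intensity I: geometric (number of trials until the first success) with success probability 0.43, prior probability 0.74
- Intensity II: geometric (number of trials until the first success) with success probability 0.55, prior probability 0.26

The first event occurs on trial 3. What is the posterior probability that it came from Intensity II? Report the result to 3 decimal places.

Posterior ∝ prior × likelihood, so P(k | x) ∝ π_k f_k(x); normalise over all components.
Evaluate each component's likelihood at the observed value:
  p_I = 0.139707
  p_II = 0.111375
Prior × likelihood for each component:
  π_I·p_I = 0.74 × 0.139707 = 0.103383
  π_II·p_II = 0.26 × 0.111375 = 0.0289575
Evidence: 0.103383 + 0.0289575 = 0.132341
So the posterior for Intensity II is 0.0289575 / 0.132341 ≈ 0.219.

0.219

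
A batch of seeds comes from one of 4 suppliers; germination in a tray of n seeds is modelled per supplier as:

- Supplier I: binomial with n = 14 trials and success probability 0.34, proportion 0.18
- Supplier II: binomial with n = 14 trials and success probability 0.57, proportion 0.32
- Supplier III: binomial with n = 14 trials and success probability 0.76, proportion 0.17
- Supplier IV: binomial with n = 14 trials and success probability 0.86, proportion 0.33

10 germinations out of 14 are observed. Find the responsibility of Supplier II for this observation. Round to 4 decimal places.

Posterior ∝ prior × likelihood, so P(k | x) ∝ π_k f_k(x); normalise over all components.
Component likelihoods at x = 10 germinations out of 14:
  L_I = 0.00392102
  L_II = 0.123896
  L_III = 0.213508
  L_IV = 0.0851002
Weight by the priors:
  π_I·L_I = 0.18 × 0.00392102 = 0.000705783
  π_II·L_II = 0.32 × 0.123896 = 0.0396466
  π_III·L_III = 0.17 × 0.213508 = 0.0362964
  π_IV·L_IV = 0.33 × 0.0851002 = 0.0280831
Denominator: 0.000705783 + 0.0396466 + 0.0362964 + 0.0280831 = 0.104732
So the posterior for Supplier II is 0.0396466 / 0.104732 ≈ 0.3786.

0.3786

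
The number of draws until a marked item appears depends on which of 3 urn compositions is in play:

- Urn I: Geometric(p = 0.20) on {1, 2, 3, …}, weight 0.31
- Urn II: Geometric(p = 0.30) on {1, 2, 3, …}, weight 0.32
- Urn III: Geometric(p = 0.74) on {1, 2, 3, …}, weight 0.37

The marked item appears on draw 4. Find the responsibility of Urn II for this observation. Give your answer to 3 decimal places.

0.474

P(component k | x) = P(Z=k)·f_k(x) / marginal(x), where marginal(x) = Σ_j P(Z=j)·f_j(x).
Component likelihoods at x = 4:
  p_I = 0.1024
  p_II = 0.1029
  p_III = 0.0130062
Multiply by the mixture weights:
  P(Z=I)·p_I = 0.31 × 0.1024 = 0.031744
  P(Z=II)·p_II = 0.32 × 0.1029 = 0.032928
  P(Z=III)·p_III = 0.37 × 0.0130062 = 0.00481231
Evidence: 0.031744 + 0.032928 + 0.00481231 = 0.0694843
So the posterior for Urn II is 0.032928 / 0.0694843 ≈ 0.474.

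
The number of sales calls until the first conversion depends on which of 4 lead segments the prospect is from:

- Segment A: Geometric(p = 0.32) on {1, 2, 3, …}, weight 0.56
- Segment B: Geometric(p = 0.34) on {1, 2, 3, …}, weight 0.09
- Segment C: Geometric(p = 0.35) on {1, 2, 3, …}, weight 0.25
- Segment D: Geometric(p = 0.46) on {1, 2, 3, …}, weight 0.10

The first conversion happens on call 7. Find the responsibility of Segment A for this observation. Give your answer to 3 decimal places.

0.633

By Bayes' theorem, P(k | x) = w_k f_k(x) / Σ_j w_j f_j(x).
Geometric probabilities:
  p_A = 0.32·(1−0.32)^6 = 0.32·0.0988675 = 0.0316376
  p_B = 0.34·(1−0.34)^6 = 0.34·0.082654 = 0.0281023
  p_C = 0.35·(1−0.35)^6 = 0.35·0.0754189 = 0.0263966
  p_D = 0.46·(1−0.46)^6 = 0.46·0.0247949 = 0.0114057
Prior × likelihood for each component:
  w_A·p_A = 0.56 × 0.0316376 = 0.0177171
  w_B·p_B = 0.09 × 0.0281023 = 0.00252921
  w_C·p_C = 0.25 × 0.0263966 = 0.00659915
  w_D·p_D = 0.10 × 0.0114057 = 0.00114057
Denominator: 0.0177171 + 0.00252921 + 0.00659915 + 0.00114057 = 0.027986
P(Segment A | 7) ≈ 0.633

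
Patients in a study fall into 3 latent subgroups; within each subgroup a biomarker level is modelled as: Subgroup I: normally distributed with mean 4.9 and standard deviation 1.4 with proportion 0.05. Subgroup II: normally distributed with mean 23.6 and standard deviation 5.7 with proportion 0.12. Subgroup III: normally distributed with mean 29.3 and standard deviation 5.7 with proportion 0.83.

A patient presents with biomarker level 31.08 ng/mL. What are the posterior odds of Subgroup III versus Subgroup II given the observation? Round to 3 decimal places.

15.584

Only the two components matter; the odds are (w_i f_i(x)) / (w_j f_j(x)).
Normal densities:
  L_I = 3.31561e-77
  L_II = 0.0295863
  L_III = 0.0666591
Odds = (0.83/0.12) × (0.0666591/0.0295863) = 6.91667 × 2.25304 ≈ 15.584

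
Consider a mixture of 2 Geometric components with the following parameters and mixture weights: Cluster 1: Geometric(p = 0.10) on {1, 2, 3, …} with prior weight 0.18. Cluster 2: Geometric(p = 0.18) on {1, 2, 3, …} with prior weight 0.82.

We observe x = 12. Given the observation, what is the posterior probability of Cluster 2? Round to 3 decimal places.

By Bayes' theorem, P(k | x) = P(Z=k) f_k(x) / Σ_j P(Z=j) f_j(x).
Component likelihoods at x = 12:
  p_1 = 0.10·(1−0.10)^11 = 0.10·0.313811 = 0.0313811
  p_2 = 0.18·(1−0.18)^11 = 0.18·0.112707 = 0.0202873
Weight by the priors:
  P(Z=1)·p_1 = 0.18 × 0.0313811 = 0.00564859
  P(Z=2)·p_2 = 0.82 × 0.0202873 = 0.0166356
Sum: 0.00564859 + 0.0166356 = 0.0222842
P(Cluster 2 | data) = 0.0166356 / 0.0222842 ≈ 0.747

0.747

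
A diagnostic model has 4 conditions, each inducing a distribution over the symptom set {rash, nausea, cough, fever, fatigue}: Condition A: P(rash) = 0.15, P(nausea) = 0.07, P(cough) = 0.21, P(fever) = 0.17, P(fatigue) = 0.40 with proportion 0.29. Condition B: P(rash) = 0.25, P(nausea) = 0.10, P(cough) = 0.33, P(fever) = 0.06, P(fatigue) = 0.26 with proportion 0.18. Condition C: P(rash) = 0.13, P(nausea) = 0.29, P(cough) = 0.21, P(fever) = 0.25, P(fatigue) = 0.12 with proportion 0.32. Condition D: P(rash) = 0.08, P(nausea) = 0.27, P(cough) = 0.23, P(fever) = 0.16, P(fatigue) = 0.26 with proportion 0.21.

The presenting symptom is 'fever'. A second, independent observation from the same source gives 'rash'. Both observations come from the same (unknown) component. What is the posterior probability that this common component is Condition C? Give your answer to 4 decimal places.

By Bayes' theorem, P(k | x) = P(Z=k) f_k(x) / Σ_j P(Z=j) f_j(x).
Since both observations come from the same component, the likelihood for component k is f_k(x₁)·f_k(x₂).
  f_A = [P(fever | comp) = 0.17] × [0.15] = 0.0255
  f_B = [P(fever | comp) = 0.06] × [0.25] = 0.015
  f_C = [P(fever | comp) = 0.25] × [0.13] = 0.0325
  f_D = [P(fever | comp) = 0.16] × [0.08] = 0.0128
Weight by the priors:
  P(Z=A)·f_A = 0.29 × 0.0255 = 0.007395
  P(Z=B)·f_B = 0.18 × 0.015 = 0.0027
  P(Z=C)·f_C = 0.32 × 0.0325 = 0.0104
  P(Z=D)·f_D = 0.21 × 0.0128 = 0.002688
Denominator: 0.007395 + 0.0027 + 0.0104 + 0.002688 = 0.023183
Responsibility of Condition C: 0.0104 / 0.023183 ≈ 0.4486

0.4486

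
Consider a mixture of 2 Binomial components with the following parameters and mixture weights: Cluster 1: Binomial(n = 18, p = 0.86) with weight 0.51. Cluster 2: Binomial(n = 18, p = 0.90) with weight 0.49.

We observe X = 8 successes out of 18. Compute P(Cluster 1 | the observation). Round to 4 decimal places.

0.9544

Posterior ∝ prior × likelihood, so P(k | x) ∝ π_k f_k(x); normalise over all components.
Component likelihoods at x = 8 successes out of 18:
  p_1 = 3.78726e-05
  p_2 = 1.88364e-06
Multiply by the mixture weights:
  π_1·p_1 = 0.51 × 3.78726e-05 = 1.9315e-05
  π_2·p_2 = 0.49 × 1.88364e-06 = 9.22983e-07
Normaliser: 1.9315e-05 + 9.22983e-07 = 2.0238e-05
P(Cluster 1 | the observation) = 1.9315e-05 / 2.0238e-05 ≈ 0.9544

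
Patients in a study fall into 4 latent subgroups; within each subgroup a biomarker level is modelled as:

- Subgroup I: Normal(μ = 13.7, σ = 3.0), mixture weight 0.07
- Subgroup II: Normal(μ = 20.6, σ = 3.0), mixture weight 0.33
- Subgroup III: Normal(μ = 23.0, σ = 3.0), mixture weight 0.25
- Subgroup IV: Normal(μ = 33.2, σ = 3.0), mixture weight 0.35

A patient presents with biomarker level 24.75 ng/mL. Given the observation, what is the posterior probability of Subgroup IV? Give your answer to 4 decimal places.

By Bayes' theorem, P(k | x) = P(Z=k) f_k(x) / Σ_j P(Z=j) f_j(x).
Component likelihoods at x = 24.75 ng/mL:
  p_I = 0.000150579
  p_II = 0.0510803
  p_III = 0.112176
  p_IV = 0.00251783
Prior × likelihood for each component:
  P(Z=I)·p_I = 0.07 × 0.000150579 = 1.05405e-05
  P(Z=II)·p_II = 0.33 × 0.0510803 = 0.0168565
  P(Z=III)·p_III = 0.25 × 0.112176 = 0.0280439
  P(Z=IV)·p_IV = 0.35 × 0.00251783 = 0.000881242
Sum: 1.05405e-05 + 0.0168565 + 0.0280439 + 0.000881242 = 0.0457922
Responsibility of Subgroup IV: 0.000881242 / 0.0457922 ≈ 0.0192

0.0192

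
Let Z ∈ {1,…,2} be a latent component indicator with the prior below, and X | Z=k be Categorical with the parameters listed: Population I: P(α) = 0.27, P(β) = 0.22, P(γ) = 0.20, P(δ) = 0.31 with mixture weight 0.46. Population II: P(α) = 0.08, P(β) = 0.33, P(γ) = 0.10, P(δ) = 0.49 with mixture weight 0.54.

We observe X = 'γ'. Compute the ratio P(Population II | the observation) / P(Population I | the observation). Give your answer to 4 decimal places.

0.5870

Posterior odds = (w_i f_i(x)) / (w_j f_j(x)); the normalising sum cancels.
Categorical probabilities:
  L_I = 0.2
  L_II = 0.1
0.054 / 0.092 ≈ 0.5870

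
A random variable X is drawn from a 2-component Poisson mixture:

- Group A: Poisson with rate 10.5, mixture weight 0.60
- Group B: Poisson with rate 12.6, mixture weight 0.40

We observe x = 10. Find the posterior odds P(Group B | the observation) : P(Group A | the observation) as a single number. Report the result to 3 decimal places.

0.505

Posterior odds = (w_i f_i(x)) / (w_j f_j(x)); the normalising sum cancels.
Evaluate each component's likelihood at the observed value:
  L_A = 0.123606
  L_B = 0.0937199
0.037488 / 0.0741633 ≈ 0.505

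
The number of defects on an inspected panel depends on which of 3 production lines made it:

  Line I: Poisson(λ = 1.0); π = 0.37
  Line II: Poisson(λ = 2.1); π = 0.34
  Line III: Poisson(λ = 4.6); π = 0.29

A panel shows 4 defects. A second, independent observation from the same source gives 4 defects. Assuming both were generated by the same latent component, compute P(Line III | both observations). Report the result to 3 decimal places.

By Bayes' theorem, P(k | x) = P(Z=k) f_k(x) / Σ_j P(Z=j) f_j(x).
Since both observations come from the same component, the likelihood for component k is f_k(x₁)·f_k(x₂).
  p_I = [e^(−1.0)·1.0^4/4! = 0.0153283] × [0.0153283] = 0.000234957
  p_II = [e^(−2.1)·2.1^4/4! = 0.099231] × [0.099231] = 0.0098468
  p_III = [e^(−4.6)·4.6^4/4! = 0.187528] × [0.187528] = 0.0351666
Prior × likelihood for each component:
  P(Z=I)·p_I = 0.37 × 0.000234957 = 8.69341e-05
  P(Z=II)·p_II = 0.34 × 0.0098468 = 0.00334791
  P(Z=III)·p_III = 0.29 × 0.0351666 = 0.0101983
Marginal: 8.69341e-05 + 0.00334791 + 0.0101983 = 0.0136332
So the posterior for Line III is 0.0101983 / 0.0136332 ≈ 0.748.

0.748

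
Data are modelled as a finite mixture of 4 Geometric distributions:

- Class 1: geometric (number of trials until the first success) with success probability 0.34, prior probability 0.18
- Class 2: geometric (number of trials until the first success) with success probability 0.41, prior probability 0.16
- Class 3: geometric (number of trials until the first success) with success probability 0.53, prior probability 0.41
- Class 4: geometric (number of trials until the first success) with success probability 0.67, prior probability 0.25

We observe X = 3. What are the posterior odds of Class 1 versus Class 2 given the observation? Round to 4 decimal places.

Posterior odds = (π_i f_i(x)) / (π_j f_j(x)); the normalising sum cancels.
Component likelihoods at x = 3:
  p_1 = 0.148104
  p_2 = 0.142721
  p_3 = 0.117077
  p_4 = 0.072963
Posterior odds = (π_1·p_1) / (π_2·p_2) = (0.18·0.148104) / (0.16·0.142721) = 0.0266587 / 0.0228354 ≈ 1.1674

1.1674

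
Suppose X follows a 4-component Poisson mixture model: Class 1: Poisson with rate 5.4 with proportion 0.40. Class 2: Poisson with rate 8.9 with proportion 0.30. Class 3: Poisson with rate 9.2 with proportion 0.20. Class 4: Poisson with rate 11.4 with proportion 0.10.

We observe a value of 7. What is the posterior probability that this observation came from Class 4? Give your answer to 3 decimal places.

0.050

By Bayes' theorem, P(k | x) = w_k f_k(x) / Σ_j w_j f_j(x).
Poisson probabilities:
  f_1 = e^(−5.4)·5.4^7/7! = 0.119987
  f_2 = e^(−8.9)·8.9^7/7! = 0.119696
  f_3 = e^(−9.2)·9.2^7/7! = 0.111834
  f_4 = e^(−11.4)·11.4^7/7! = 0.0555836
Prior × likelihood for each component:
  w_1·f_1 = 0.40 × 0.119987 = 0.047995
  w_2·f_2 = 0.30 × 0.119696 = 0.0359087
  w_3·f_3 = 0.20 × 0.111834 = 0.0223669
  w_4·f_4 = 0.10 × 0.0555836 = 0.00555836
Normaliser: 0.047995 + 0.0359087 + 0.0223669 + 0.00555836 = 0.111829
P(Class 4 | data) = 0.00555836 / 0.111829 ≈ 0.050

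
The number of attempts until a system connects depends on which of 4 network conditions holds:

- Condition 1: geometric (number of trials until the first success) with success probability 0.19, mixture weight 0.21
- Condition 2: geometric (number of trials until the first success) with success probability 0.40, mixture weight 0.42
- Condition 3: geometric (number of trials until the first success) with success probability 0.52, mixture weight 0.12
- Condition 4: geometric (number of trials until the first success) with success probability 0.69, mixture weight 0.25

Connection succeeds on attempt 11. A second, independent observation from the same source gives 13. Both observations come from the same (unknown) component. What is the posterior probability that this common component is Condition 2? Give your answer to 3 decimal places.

0.012

The responsibility of component k is P(Z=k) f_k(x) divided by Σ_j P(Z=j) f_j(x).
Since both observations come from the same component, the likelihood for component k is f_k(x₁)·f_k(x₂).
  p_1 = [0.19·(1−0.19)^10 = 0.19·0.121577 = 0.0230996] × [0.0151556] = 0.000350088
  p_2 = [0.40·(1−0.40)^10 = 0.40·0.00604662 = 0.00241865] × [0.000870713] = 2.10595e-06
  p_3 = [0.52·(1−0.52)^10 = 0.52·0.000649251 = 0.00033761] × [7.77854e-05] = 2.62612e-08
  p_4 = [0.69·(1−0.69)^10 = 0.69·8.19628e-06 = 5.65544e-06] × [5.43487e-07] = 3.07366e-12
Multiply by the mixture weights:
  P(Z=1)·p_1 = 0.21 × 0.000350088 = 7.35185e-05
  P(Z=2)·p_2 = 0.42 × 2.10595e-06 = 8.84498e-07
  P(Z=3)·p_3 = 0.12 × 2.62612e-08 = 3.15134e-09
  P(Z=4)·p_4 = 0.25 × 3.07366e-12 = 7.68414e-13
Sum: 7.35185e-05 + 8.84498e-07 + 3.15134e-09 + 7.68414e-13 = 7.44062e-05
So the posterior for Condition 2 is 8.84498e-07 / 7.44062e-05 ≈ 0.012.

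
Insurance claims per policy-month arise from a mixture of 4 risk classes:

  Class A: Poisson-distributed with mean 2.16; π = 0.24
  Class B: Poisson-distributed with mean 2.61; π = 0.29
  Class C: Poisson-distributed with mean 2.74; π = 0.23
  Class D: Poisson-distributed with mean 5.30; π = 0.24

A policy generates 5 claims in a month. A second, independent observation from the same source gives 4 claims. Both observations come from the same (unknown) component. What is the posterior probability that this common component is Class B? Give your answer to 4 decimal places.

0.2195

P(component k | x) = P(Z=k)·f_k(x) / marginal(x), where marginal(x) = Σ_j P(Z=j)·f_j(x).
Since both observations come from the same component, the likelihood for component k is f_k(x₁)·f_k(x₂).
  L_A = [e^(−2.16)·2.16^5/5! = 0.0451868] × [0.104599] = 0.00472649
  L_B = [e^(−2.61)·2.61^5/5! = 0.0742186] × [0.142181] = 0.0105525
  L_C = [e^(−2.74)·2.74^5/5! = 0.0831007] × [0.151644] = 0.0126017
  L_D = [e^(−5.30)·5.30^5/5! = 0.173955] × [0.164109] = 0.0285475
Unnormalised posteriors:
  P(Z=A)·L_A = 0.24 × 0.00472649 = 0.00113436
  P(Z=B)·L_B = 0.29 × 0.0105525 = 0.00306022
  P(Z=C)·L_C = 0.23 × 0.0126017 = 0.00289839
  P(Z=D)·L_D = 0.24 × 0.0285475 = 0.00685141
Denominator: 0.00113436 + 0.00306022 + 0.00289839 + 0.00685141 = 0.0139444
Responsibility of Class B: 0.00306022 / 0.0139444 ≈ 0.2195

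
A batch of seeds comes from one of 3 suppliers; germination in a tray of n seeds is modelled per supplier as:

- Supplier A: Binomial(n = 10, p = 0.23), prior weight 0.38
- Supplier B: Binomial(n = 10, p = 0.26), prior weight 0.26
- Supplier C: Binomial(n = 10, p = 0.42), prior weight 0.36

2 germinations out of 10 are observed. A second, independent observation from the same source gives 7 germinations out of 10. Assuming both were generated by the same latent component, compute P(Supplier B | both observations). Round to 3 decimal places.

0.113

The responsibility of component k is P(Z=k) f_k(x) divided by Σ_j P(Z=j) f_j(x).
Since both observations come from the same component, the likelihood for component k is f_k(x₁)·f_k(x₂).
  L_A = [0.294167] × [0.0018653] = 0.000548709
  L_B = [0.273535] × [0.00390562] = 0.00106832
  L_C = [0.101656] × [0.0539772] = 0.00548713
Weight by the priors:
  P(Z=A)·L_A = 0.38 × 0.000548709 = 0.00020851
  P(Z=B)·L_B = 0.26 × 0.00106832 = 0.000277764
  P(Z=C)·L_C = 0.36 × 0.00548713 = 0.00197537
Normaliser: 0.00020851 + 0.000277764 + 0.00197537 = 0.00246164
P(Supplier B | x₁, x₂) = 0.000277764 / 0.00246164 ≈ 0.113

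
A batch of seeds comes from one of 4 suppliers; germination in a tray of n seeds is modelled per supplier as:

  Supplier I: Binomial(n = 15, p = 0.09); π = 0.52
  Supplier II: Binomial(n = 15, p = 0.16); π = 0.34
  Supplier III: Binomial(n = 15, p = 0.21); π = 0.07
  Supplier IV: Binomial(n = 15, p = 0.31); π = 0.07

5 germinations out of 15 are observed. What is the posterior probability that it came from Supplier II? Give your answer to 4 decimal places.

0.4146

P(component k | x) = w_k·f_k(x) / marginal(x), where marginal(x) = Σ_j w_j·f_j(x).
Evaluate each component's likelihood at the observed value:
  f_I = 0.00690529
  f_II = 0.0550742
  f_III = 0.116124
  f_IV = 0.210307
Multiply by the mixture weights:
  w_I·f_I = 0.52 × 0.00690529 = 0.00359075
  w_II·f_II = 0.34 × 0.0550742 = 0.0187252
  w_III·f_III = 0.07 × 0.116124 = 0.00812869
  w_IV·f_IV = 0.07 × 0.210307 = 0.0147215
Denominator: 0.00359075 + 0.0187252 + 0.00812869 + 0.0147215 = 0.0451662
Responsibility of Supplier II: 0.0187252 / 0.0451662 ≈ 0.4146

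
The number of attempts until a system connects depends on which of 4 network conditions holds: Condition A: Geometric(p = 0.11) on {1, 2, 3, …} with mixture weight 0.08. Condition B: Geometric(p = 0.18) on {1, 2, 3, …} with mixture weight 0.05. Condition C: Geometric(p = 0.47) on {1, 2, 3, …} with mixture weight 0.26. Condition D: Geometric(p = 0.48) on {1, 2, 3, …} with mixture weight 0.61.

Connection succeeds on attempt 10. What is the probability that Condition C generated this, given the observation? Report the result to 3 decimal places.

0.069

P(component k | x) = π_k·f_k(x) / marginal(x), where marginal(x) = Σ_j π_j·f_j(x).
Geometric probabilities:
  f_A = 0.0385392
  f_B = 0.0301715
  f_C = 0.00155089
  f_D = 0.00133435
Prior × likelihood for each component:
  π_A·f_A = 0.08 × 0.0385392 = 0.00308314
  π_B·f_B = 0.05 × 0.0301715 = 0.00150858
  π_C·f_C = 0.26 × 0.00155089 = 0.000403231
  π_D·f_D = 0.61 × 0.00133435 = 0.000813956
Denominator: 0.00308314 + 0.00150858 + 0.000403231 + 0.000813956 = 0.0058089
Responsibility of Condition C: 0.000403231 / 0.0058089 ≈ 0.069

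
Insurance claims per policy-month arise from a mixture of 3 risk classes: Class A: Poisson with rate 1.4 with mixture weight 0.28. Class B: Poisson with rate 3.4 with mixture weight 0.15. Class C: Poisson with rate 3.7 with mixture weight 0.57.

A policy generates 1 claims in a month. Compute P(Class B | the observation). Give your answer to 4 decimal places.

0.1026

Posterior ∝ prior × likelihood, so P(k | x) ∝ π_k f_k(x); normalise over all components.
Poisson probabilities:
  L_A = 0.345236
  L_B = 0.113469
  L_C = 0.091477
Weight by the priors:
  π_A·L_A = 0.28 × 0.345236 = 0.096666
  π_B·L_B = 0.15 × 0.113469 = 0.0170204
  π_C·L_C = 0.57 × 0.091477 = 0.0521419
Normaliser: 0.096666 + 0.0170204 + 0.0521419 = 0.165828
So the posterior for Class B is 0.0170204 / 0.165828 ≈ 0.1026.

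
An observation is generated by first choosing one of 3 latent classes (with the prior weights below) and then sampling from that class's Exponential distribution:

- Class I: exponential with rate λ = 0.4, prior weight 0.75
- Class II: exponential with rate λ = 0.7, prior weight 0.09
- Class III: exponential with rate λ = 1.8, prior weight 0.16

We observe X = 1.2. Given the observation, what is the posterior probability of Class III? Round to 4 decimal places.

0.1350

By Bayes' theorem, P(k | x) = w_k f_k(x) / Σ_j w_j f_j(x).
Component likelihoods at x = 1.2:
  f_I = 0.247513
  f_II = 0.302197
  f_III = 0.207585
Unnormalised posteriors:
  w_I·f_I = 0.75 × 0.247513 = 0.185635
  w_II·f_II = 0.09 × 0.302197 = 0.0271978
  w_III·f_III = 0.16 × 0.207585 = 0.0332136
Evidence: 0.185635 + 0.0271978 + 0.0332136 = 0.246046
Responsibility of Class III: 0.0332136 / 0.246046 ≈ 0.1350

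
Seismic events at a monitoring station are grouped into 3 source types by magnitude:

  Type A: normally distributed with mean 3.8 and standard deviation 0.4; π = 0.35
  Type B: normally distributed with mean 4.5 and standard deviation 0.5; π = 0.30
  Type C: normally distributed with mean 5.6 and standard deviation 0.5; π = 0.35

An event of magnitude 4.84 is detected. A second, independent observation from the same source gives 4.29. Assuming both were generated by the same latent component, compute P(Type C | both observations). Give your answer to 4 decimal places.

Apply Bayes' rule: the posterior for each component is proportional to its prior times its likelihood at x.
Since both observations come from the same component, the likelihood for component k is f_k(x₁)·f_k(x₂).
  p_A = [0.0339574] × [0.47097] = 0.0159929
  p_B = [0.633186] × [0.730525] = 0.462558
  p_C = [0.251329] × [0.0257843] = 0.00648034
Weight by the priors:
  P(Z=A)·p_A = 0.35 × 0.0159929 = 0.00559753
  P(Z=B)·p_B = 0.30 × 0.462558 = 0.138767
  P(Z=C)·p_C = 0.35 × 0.00648034 = 0.00226812
Evidence: 0.00559753 + 0.138767 + 0.00226812 = 0.146633
P(Type C | x₁, x₂) = 0.00226812 / 0.146633 ≈ 0.0155

0.0155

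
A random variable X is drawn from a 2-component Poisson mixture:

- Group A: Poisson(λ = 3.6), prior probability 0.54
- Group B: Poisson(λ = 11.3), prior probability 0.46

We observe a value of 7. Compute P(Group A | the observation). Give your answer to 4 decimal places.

Posterior ∝ prior × likelihood, so P(k | x) ∝ π_k f_k(x); normalise over all components.
Evaluate each component's likelihood at the observed value:
  f_A = e^(−3.6)·3.6^7/7! = 0.0424841
  f_B = e^(−11.3)·11.3^7/7! = 0.0577552
Multiply by the mixture weights:
  π_A·f_A = 0.54 × 0.0424841 = 0.0229414
  π_B·f_B = 0.46 × 0.0577552 = 0.0265674
Sum: 0.0229414 + 0.0265674 = 0.0495088
P(Group A | 7) ≈ 0.4634

0.4634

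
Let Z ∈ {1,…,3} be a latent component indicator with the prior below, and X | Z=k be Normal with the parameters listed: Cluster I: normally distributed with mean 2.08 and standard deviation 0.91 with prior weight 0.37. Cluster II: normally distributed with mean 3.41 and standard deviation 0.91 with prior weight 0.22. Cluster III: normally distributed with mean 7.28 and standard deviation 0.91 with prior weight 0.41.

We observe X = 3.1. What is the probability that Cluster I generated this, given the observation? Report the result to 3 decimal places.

P(component k | x) = π_k·f_k(x) / marginal(x), where marginal(x) = Σ_j π_j·f_j(x).
Component likelihoods at x = 3.1:
  f_I = 0.233911
  f_II = 0.413684
  f_III = 1.14867e-05
Unnormalised posteriors:
  π_I·f_I = 0.37 × 0.233911 = 0.0865472
  π_II·f_II = 0.22 × 0.413684 = 0.0910105
  π_III·f_III = 0.41 × 1.14867e-05 = 4.70955e-06
Sum: 0.0865472 + 0.0910105 + 4.70955e-06 = 0.177562
P(Cluster I | data) ≈ 0.487

0.487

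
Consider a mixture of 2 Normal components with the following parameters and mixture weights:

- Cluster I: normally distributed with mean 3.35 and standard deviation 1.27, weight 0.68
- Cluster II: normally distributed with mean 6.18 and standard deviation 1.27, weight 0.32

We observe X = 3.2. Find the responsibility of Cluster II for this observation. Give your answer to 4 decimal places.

0.0293

Apply Bayes' rule: the posterior for each component is proportional to its prior times its likelihood at x.
Component likelihoods at x = 3.2:
  f_I = 0.311944
  f_II = 0.0200228
Prior × likelihood for each component:
  w_I·f_I = 0.68 × 0.311944 = 0.212122
  w_II·f_II = 0.32 × 0.0200228 = 0.00640729
Sum: 0.212122 + 0.00640729 = 0.218529
Responsibility of Cluster II: 0.00640729 / 0.218529 ≈ 0.0293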